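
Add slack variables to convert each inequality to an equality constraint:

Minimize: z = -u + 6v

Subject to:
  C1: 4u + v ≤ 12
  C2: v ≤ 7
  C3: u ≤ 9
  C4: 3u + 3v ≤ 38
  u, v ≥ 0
min z = -u + 6v

s.t.
  4u + v + s1 = 12
  v + s2 = 7
  u + s3 = 9
  3u + 3v + s4 = 38
  u, v, s1, s2, s3, s4 ≥ 0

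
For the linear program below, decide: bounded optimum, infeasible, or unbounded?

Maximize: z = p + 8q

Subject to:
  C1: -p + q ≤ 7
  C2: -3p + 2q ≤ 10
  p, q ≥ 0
Feasible point: (0, 0) satisfies every constraint, so the LP is feasible.
Direction d = (1, 0): for each constraint row a, a·d ≤ 0 —
  (-1)(1) + (1)(0) = -1 ≤ 0
  (-3)(1) + (2)(0) = -3 ≤ 0
and d ≥ 0, so (0, 0) + t·d stays feasible for every t ≥ 0. Along this ray z = p + 8q changes by 1 per unit t, so z → +∞.

Unbounded: there is a feasible ray along which z → +∞.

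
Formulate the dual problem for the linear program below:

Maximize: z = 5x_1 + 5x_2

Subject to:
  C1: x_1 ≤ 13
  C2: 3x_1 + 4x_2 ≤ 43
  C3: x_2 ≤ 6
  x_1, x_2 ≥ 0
Minimize: z = 13y1 + 43y2 + 6y3

Subject to:
  C1: -y1 - 3y2 ≤ -5
  C2: -4y2 - y3 ≤ -5
  y1, y2, y3 ≥ 0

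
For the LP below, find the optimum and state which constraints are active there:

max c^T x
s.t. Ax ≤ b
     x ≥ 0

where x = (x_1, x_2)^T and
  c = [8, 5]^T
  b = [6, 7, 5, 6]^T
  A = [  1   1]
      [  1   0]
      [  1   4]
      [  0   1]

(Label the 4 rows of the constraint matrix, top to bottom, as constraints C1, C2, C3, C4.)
Optimal: x_1 = 5, x_2 = 0
Slack at optimum:
  C1: slack = 1
  C2: slack = 2
  C3: slack = 0 (binding)
  C4: slack = 6
  x_1 ≥ 0: x_1 = 5
  x_2 ≥ 0: x_2 = 0 (binding)
Binding constraints: C3, x_2 ≥ 0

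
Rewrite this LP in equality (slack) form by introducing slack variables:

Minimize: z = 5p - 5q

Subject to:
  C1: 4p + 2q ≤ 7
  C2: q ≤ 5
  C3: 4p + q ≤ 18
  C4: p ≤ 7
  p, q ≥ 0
min z = 5p - 5q

s.t.
  4p + 2q + s1 = 7
  q + s2 = 5
  4p + q + s3 = 18
  p + s4 = 7
  p, q, s1, s2, s3, s4 ≥ 0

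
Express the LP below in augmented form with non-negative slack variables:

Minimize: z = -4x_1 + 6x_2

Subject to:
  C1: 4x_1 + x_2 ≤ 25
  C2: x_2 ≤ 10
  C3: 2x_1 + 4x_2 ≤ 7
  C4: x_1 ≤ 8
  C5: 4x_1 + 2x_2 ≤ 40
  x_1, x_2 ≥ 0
min z = -4x_1 + 6x_2

s.t.
  4x_1 + x_2 + s1 = 25
  x_2 + s2 = 10
  2x_1 + 4x_2 + s3 = 7
  x_1 + s4 = 8
  4x_1 + 2x_2 + s5 = 40
  x_1, x_2, s1, s2, s3, s4, s5 ≥ 0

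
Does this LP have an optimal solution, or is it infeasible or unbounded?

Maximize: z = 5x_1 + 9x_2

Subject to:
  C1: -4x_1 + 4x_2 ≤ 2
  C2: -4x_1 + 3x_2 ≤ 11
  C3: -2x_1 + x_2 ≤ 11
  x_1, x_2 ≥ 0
Feasible point: (0, 0) satisfies every constraint, so the LP is feasible.
Direction d = (1, 0): for each constraint row a, a·d ≤ 0 —
  (-4)(1) + (4)(0) = -4 ≤ 0
  (-4)(1) + (3)(0) = -4 ≤ 0
  (-2)(1) + (1)(0) = -2 ≤ 0
and d ≥ 0, so (0, 0) + t·d stays feasible for every t ≥ 0. Along this ray z = 5x_1 + 9x_2 changes by 5 per unit t, so z → +∞.

Unbounded — the objective can increase without bound over the feasible region.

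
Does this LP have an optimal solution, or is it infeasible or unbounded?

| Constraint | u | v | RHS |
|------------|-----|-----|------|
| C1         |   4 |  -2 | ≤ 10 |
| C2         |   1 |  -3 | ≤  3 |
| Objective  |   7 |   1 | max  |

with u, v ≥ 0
Feasible point: (0, 0) satisfies every constraint, so the LP is feasible.
Direction d = (0, 1): for each constraint row a, a·d ≤ 0 —
  (4)(0) + (-2)(1) = -2 ≤ 0
  (1)(0) + (-3)(1) = -3 ≤ 0
and d ≥ 0, so (0, 0) + t·d stays feasible for every t ≥ 0. Along this ray z = 7u + v changes by 1 per unit t, so z → +∞.

Unbounded: there is a feasible ray along which z → +∞.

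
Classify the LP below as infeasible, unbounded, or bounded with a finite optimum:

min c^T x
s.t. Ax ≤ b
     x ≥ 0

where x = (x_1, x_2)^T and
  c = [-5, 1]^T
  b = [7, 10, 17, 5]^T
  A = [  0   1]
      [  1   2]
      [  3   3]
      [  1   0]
The point (5, 0) satisfies every constraint, so the LP is feasible; the constraints give x_1 ≤ 5 and x_2 ≤ 7, which with x_1, x_2 ≥ 0 keep the feasible region inside a bounded box. A feasible, bounded LP attains a finite optimum at a vertex.

Bounded optimum: z* = -25 at (5, 0).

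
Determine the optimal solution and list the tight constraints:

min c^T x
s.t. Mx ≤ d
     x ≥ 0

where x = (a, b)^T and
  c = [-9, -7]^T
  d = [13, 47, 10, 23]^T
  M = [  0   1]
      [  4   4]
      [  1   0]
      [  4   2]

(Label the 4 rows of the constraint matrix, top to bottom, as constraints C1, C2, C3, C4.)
Optimal: a = 0, b = 11.5
Binding: C4, a ≥ 0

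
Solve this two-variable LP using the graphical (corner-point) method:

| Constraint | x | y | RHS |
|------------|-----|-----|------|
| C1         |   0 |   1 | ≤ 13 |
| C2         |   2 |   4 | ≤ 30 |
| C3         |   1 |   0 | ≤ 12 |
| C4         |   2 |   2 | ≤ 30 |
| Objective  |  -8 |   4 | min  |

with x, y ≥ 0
x = 12, y = 0, z = -96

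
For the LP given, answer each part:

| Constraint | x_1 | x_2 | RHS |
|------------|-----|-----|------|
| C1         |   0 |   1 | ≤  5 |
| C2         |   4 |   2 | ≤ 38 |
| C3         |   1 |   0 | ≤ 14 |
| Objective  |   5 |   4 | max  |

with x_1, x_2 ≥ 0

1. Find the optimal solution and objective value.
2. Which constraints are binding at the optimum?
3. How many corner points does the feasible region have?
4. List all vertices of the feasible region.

1. x_1 = 7, x_2 = 5, z = 55
2. C1, C2
3. 4
4. (0, 0), (9.5, 0), (7, 5), (0, 5)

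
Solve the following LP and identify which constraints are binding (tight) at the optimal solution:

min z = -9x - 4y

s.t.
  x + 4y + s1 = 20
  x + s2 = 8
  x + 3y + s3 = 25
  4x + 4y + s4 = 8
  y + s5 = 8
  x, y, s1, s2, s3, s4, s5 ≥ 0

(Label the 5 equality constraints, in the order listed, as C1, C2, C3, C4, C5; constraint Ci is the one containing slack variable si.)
Optimal: x = 2, y = 0
Slack at optimum:
  C1: slack = 18
  C2: slack = 6
  C3: slack = 23
  C4: slack = 0 (binding)
  C5: slack = 8
  x ≥ 0: x = 2
  y ≥ 0: y = 0 (binding)
Binding constraints: C4, y ≥ 0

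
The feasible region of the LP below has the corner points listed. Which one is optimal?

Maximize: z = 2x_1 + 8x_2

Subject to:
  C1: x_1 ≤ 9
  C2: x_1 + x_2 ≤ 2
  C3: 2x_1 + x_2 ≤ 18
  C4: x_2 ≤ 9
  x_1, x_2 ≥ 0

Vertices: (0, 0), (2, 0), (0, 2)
Evaluating z = 2x_1 + 8x_2 at each vertex:
  (0, 0): z = 0
  (2, 0): z = 4
  (0, 2): z = 16

The largest value is z = 16, attained at (0, 2).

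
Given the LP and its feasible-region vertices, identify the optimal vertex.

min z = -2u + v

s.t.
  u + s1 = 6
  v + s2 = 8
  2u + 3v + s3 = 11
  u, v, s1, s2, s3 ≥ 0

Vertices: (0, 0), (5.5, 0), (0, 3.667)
Evaluating z = -2u + v at each vertex:
  (0, 0): z = 0
  (5.5, 0): z = -11
  (0, 3.667): z = 3.667

The smallest value is z = -11, attained at (5.5, 0).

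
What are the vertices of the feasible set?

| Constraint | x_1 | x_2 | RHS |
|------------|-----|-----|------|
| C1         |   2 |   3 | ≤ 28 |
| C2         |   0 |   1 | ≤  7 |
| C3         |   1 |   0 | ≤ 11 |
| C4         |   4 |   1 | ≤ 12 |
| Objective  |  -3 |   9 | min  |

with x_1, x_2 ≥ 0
Each vertex is the intersection of two constraint boundaries that also satisfies all remaining constraints:
  x_1 = 0 and x_2 = 0 → (0, 0)
  4x_1 + x_2 = 12 and x_2 = 0 → (3, 0)
  x_2 = 7 and 4x_1 + x_2 = 12 → (1.25, 7)
  x_2 = 7 and x_1 = 0 → (0, 7)

Vertices: (0, 0), (3, 0), (1.25, 7), (0, 7)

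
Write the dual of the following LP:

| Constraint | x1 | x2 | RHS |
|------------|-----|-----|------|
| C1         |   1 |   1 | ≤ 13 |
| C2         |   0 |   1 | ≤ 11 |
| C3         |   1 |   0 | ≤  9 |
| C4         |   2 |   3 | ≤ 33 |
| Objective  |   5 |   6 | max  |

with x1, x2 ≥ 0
Minimize: z = 13y1 + 11y2 + 9y3 + 33y4

Subject to:
  C1: -y1 - y3 - 2y4 ≤ -5
  C2: -y1 - y2 - 3y4 ≤ -6
  y1, y2, y3, y4 ≥ 0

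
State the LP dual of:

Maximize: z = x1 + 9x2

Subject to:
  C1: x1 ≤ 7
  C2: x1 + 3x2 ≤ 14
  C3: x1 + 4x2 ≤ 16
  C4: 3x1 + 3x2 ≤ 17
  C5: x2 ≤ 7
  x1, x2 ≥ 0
Minimize: z = 7y1 + 14y2 + 16y3 + 17y4 + 7y5

Subject to:
  C1: -y1 - y2 - y3 - 3y4 ≤ -1
  C2: -3y2 - 4y3 - 3y4 - y5 ≤ -9
  y1, y2, y3, y4, y5 ≥ 0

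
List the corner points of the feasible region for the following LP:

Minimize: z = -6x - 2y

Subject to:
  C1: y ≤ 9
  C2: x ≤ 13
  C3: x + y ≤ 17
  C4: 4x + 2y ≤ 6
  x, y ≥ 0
Each vertex is the intersection of two constraint boundaries that also satisfies all remaining constraints:
  x = 0 and y = 0 → (0, 0)
  4x + 2y = 6 and y = 0 → (1.5, 0)
  4x + 2y = 6 and x = 0 → (0, 3)

Vertices: (0, 0), (1.5, 0), (0, 3)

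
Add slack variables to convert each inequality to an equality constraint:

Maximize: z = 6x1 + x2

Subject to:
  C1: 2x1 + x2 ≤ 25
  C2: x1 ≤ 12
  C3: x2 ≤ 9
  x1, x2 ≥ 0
max z = 6x1 + x2

s.t.
  2x1 + x2 + s1 = 25
  x1 + s2 = 12
  x2 + s3 = 9
  x1, x2, s1, s2, s3 ≥ 0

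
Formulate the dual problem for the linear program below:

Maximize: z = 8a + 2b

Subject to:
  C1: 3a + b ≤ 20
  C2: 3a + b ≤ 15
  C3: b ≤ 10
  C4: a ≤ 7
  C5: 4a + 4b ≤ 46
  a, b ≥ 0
Minimize: z = 20y1 + 15y2 + 10y3 + 7y4 + 46y5

Subject to:
  C1: -3y1 - 3y2 - y4 - 4y5 ≤ -8
  C2: -y1 - y2 - y3 - 4y5 ≤ -2
  y1, y2, y3, y4, y5 ≥ 0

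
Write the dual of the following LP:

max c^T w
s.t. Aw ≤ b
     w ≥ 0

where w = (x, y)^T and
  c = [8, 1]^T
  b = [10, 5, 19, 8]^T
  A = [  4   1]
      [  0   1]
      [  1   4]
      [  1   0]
Minimize: z = 10y1 + 5y2 + 19y3 + 8y4

Subject to:
  C1: -4y1 - y3 - y4 ≤ -8
  C2: -y1 - y2 - 4y3 ≤ -1
  y1, y2, y3, y4 ≥ 0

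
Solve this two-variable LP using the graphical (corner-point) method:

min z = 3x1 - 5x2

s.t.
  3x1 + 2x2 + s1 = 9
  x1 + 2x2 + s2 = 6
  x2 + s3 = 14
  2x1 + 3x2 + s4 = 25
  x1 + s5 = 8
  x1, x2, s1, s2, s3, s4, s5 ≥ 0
x1 = 0, x2 = 3, z = -15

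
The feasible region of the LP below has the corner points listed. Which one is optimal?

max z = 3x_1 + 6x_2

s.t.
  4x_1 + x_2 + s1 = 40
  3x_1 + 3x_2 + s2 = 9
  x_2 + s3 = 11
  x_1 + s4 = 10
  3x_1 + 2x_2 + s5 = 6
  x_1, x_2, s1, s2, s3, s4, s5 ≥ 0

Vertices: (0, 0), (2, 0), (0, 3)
(0, 3) with z = 18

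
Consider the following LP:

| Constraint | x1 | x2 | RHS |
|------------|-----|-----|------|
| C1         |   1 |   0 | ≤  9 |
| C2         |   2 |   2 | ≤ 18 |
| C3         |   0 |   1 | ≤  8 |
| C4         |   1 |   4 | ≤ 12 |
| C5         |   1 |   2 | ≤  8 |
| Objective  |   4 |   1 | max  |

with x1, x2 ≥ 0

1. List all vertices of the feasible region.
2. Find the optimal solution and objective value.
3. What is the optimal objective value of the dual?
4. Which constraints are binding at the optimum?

1. (0, 0), (8, 0), (4, 2), (0, 3)
2. x1 = 8, x2 = 0, z = 32
3. 32 (by strong duality, equal to the primal optimum)
4. C5, x2 ≥ 0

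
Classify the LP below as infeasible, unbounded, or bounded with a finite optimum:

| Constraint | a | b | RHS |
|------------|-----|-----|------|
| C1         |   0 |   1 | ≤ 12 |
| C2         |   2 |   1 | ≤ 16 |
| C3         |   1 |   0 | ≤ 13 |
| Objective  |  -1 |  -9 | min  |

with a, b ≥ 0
The point (2, 12) satisfies every constraint, so the LP is feasible; the constraints give a ≤ 13 and b ≤ 12, which with a, b ≥ 0 keep the feasible region inside a bounded box. A feasible, bounded LP attains a finite optimum at a vertex.

Feasible with finite optimum z* = -110 at (2, 12).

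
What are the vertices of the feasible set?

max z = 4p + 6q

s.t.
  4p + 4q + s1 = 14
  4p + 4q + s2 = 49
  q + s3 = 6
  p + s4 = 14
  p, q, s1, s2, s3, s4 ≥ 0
Each vertex is the intersection of two constraint boundaries that also satisfies all remaining constraints:
  p = 0 and q = 0 → (0, 0)
  4p + 4q = 14 and q = 0 → (3.5, 0)
  4p + 4q = 14 and p = 0 → (0, 3.5)

Vertices: (0, 0), (3.5, 0), (0, 3.5)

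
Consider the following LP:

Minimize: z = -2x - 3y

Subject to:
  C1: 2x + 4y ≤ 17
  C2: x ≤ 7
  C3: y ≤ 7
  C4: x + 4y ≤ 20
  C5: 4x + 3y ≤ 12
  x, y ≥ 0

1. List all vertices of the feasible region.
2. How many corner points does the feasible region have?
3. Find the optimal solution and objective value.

1. (0, 0), (3, 0), (0, 4)
2. 3
3. x = 0, y = 4, z = -12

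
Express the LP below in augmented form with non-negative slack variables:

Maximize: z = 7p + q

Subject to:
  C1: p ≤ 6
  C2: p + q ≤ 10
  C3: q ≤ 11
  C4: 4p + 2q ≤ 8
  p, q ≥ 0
max z = 7p + q

s.t.
  p + s1 = 6
  p + q + s2 = 10
  q + s3 = 11
  4p + 2q + s4 = 8
  p, q, s1, s2, s3, s4 ≥ 0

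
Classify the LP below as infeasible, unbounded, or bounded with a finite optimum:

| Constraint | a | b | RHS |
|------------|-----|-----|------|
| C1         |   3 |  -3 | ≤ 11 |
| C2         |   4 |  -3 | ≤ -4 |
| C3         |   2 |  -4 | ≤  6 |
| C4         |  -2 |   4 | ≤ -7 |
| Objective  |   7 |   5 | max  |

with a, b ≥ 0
C3 requires 2a - 4b ≤ 6, while C4 (-2a + 4b ≤ -7) is equivalent to 2a - 4b ≥ 7. Together they would need 7 ≤ 2a - 4b ≤ 6, which is impossible since 7 > 6. No point satisfies all constraints.

The feasible region is empty; the LP is infeasible.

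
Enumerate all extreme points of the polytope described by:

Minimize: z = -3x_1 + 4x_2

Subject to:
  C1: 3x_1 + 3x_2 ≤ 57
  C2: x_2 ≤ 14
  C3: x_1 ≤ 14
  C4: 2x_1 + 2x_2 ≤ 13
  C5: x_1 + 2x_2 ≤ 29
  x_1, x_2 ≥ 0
Each vertex is the intersection of two constraint boundaries that also satisfies all remaining constraints:
  x_1 = 0 and x_2 = 0 → (0, 0)
  2x_1 + 2x_2 = 13 and x_2 = 0 → (6.5, 0)
  2x_1 + 2x_2 = 13 and x_1 = 0 → (0, 6.5)

Vertices: (0, 0), (6.5, 0), (0, 6.5)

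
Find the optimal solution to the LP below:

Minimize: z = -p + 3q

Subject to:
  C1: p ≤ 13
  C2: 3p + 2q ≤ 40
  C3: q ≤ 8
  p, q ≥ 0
Each vertex is the intersection of two constraint boundaries that also satisfies all remaining constraints:
  p = 0 and q = 0 → (0, 0)
  p = 13 and q = 0 → (13, 0)
  p = 13 and 3p + 2q = 40 → (13, 0.5)
  3p + 2q = 40 and q = 8 → (8, 8)
  q = 8 and p = 0 → (0, 8)

Evaluating z = -p + 3q at each vertex:
  (0, 0): z = 0
  (13, 0): z = -13
  (13, 0.5): z = -11.5
  (8, 8): z = 16
  (0, 8): z = 24

The minimum is at (13, 0) with z = -13.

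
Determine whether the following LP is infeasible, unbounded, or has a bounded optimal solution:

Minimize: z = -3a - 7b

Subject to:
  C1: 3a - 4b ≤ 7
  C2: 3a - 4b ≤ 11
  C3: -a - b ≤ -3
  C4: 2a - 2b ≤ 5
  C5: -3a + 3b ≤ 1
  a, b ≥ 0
Feasible point: (2, 1) satisfies every constraint, so the LP is feasible.
Direction d = (1, 1): for each constraint row a, a·d ≤ 0 —
  (3)(1) + (-4)(1) = -1 ≤ 0
  (3)(1) + (-4)(1) = -1 ≤ 0
  (-1)(1) + (-1)(1) = -2 ≤ 0
  (2)(1) + (-2)(1) = 0 ≤ 0
  (-3)(1) + (3)(1) = 0 ≤ 0
and d ≥ 0, so (2, 1) + t·d stays feasible for every t ≥ 0. Along this ray z = -3a - 7b changes by -10 per unit t, so z → −∞.

The LP is unbounded; z can be made arbitrarily small.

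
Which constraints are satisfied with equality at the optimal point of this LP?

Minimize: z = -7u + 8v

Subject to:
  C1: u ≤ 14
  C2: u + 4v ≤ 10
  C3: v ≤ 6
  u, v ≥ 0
Optimal: u = 10, v = 0
Binding: C2, v ≥ 0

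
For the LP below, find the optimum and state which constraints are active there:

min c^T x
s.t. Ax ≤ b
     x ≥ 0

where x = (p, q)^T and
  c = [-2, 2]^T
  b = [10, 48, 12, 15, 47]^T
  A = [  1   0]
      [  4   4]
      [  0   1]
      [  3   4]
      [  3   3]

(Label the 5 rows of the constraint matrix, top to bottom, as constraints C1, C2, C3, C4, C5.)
Optimal: p = 5, q = 0
Binding: C4, q ≥ 0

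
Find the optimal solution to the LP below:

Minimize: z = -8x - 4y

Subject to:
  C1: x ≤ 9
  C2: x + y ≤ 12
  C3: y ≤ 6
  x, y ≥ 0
x = 9, y = 3, z = -84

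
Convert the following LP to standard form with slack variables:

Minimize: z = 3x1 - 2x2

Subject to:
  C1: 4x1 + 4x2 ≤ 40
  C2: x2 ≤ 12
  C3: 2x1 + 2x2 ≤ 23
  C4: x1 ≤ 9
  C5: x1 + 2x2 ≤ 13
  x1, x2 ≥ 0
min z = 3x1 - 2x2

s.t.
  4x1 + 4x2 + s1 = 40
  x2 + s2 = 12
  2x1 + 2x2 + s3 = 23
  x1 + s4 = 9
  x1 + 2x2 + s5 = 13
  x1, x2, s1, s2, s3, s4, s5 ≥ 0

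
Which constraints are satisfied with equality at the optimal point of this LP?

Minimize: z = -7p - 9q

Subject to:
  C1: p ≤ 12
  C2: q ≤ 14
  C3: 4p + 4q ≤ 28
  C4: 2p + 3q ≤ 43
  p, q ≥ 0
Optimal: p = 0, q = 7
Binding: C3, p ≥ 0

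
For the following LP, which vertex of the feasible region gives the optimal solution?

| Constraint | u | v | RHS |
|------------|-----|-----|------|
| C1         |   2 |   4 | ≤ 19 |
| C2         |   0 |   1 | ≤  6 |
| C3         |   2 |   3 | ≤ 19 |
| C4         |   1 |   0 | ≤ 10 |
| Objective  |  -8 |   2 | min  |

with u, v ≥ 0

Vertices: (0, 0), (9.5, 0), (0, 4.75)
Evaluating z = -8u + 2v at each vertex:
  (0, 0): z = 0
  (9.5, 0): z = -76
  (0, 4.75): z = 9.5

The smallest value is z = -76, attained at (9.5, 0).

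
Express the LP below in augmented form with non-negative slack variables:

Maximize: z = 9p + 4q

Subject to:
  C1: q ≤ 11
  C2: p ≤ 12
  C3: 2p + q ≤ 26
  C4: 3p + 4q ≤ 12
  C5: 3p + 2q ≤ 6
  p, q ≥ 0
max z = 9p + 4q

s.t.
  q + s1 = 11
  p + s2 = 12
  2p + q + s3 = 26
  3p + 4q + s4 = 12
  3p + 2q + s5 = 6
  p, q, s1, s2, s3, s4, s5 ≥ 0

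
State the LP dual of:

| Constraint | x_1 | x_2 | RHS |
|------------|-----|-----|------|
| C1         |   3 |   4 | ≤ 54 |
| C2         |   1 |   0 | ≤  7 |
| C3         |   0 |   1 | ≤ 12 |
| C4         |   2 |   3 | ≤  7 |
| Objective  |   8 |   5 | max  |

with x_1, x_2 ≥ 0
Minimize: z = 54y1 + 7y2 + 12y3 + 7y4

Subject to:
  C1: -3y1 - y2 - 2y4 ≤ -8
  C2: -4y1 - y3 - 3y4 ≤ -5
  y1, y2, y3, y4 ≥ 0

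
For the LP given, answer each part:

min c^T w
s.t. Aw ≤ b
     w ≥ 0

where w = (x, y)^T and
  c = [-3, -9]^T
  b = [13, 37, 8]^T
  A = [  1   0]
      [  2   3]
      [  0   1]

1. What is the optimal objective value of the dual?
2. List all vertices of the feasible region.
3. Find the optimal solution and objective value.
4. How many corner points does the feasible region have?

1. -91.5 (by strong duality, equal to the primal optimum)
2. (0, 0), (13, 0), (13, 3.667), (6.5, 8), (0, 8)
3. x = 6.5, y = 8, z = -91.5
4. 5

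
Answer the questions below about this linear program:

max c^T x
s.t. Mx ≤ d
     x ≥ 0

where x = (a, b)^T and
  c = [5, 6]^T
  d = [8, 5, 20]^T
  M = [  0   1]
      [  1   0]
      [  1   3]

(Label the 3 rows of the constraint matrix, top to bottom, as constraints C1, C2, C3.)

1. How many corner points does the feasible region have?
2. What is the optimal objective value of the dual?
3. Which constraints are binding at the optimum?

1. 4
2. 55 (by strong duality, equal to the primal optimum)
3. C2, C3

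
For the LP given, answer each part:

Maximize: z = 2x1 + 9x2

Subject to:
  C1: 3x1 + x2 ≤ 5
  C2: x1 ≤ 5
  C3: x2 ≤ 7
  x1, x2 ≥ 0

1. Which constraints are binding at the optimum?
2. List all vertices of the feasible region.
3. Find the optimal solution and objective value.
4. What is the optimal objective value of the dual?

1. C1, x1 ≥ 0
2. (0, 0), (1.667, 0), (0, 5)
3. x1 = 0, x2 = 5, z = 45
4. 45 (by strong duality, equal to the primal optimum)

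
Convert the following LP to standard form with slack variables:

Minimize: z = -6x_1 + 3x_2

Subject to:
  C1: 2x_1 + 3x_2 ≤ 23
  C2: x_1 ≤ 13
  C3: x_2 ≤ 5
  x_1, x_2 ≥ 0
min z = -6x_1 + 3x_2

s.t.
  2x_1 + 3x_2 + s1 = 23
  x_1 + s2 = 13
  x_2 + s3 = 5
  x_1, x_2, s1, s2, s3 ≥ 0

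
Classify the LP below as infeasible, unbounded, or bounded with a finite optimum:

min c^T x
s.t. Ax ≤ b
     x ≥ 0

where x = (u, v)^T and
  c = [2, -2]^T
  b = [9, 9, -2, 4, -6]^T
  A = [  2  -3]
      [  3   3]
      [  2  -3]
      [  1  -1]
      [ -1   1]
One constraint requires u - v ≤ 4, while the constraint -u + v ≤ -6 is equivalent to u - v ≥ 6. Together they would need 6 ≤ u - v ≤ 4, which is impossible since 6 > 4. No point satisfies all constraints.

Infeasible — the constraint set is empty.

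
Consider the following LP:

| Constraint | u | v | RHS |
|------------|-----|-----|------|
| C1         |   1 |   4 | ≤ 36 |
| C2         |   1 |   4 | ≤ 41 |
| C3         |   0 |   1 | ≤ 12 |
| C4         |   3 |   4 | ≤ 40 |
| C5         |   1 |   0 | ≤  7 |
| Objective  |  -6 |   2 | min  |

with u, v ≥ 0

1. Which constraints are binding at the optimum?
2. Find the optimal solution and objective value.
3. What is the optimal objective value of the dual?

1. C5, v ≥ 0
2. u = 7, v = 0, z = -42
3. -42 (by strong duality, equal to the primal optimum)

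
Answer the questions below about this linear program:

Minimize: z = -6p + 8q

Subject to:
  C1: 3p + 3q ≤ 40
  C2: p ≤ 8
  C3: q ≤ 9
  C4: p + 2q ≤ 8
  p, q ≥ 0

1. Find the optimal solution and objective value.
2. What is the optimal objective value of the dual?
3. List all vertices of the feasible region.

1. p = 8, q = 0, z = -48
2. -48 (by strong duality, equal to the primal optimum)
3. (0, 0), (8, 0), (0, 4)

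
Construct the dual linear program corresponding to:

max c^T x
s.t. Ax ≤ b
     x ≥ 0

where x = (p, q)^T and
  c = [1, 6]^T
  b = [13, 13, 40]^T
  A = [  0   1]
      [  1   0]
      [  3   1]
Minimize: z = 13y1 + 13y2 + 40y3

Subject to:
  C1: -y2 - 3y3 ≤ -1
  C2: -y1 - y3 ≤ -6
  y1, y2, y3 ≥ 0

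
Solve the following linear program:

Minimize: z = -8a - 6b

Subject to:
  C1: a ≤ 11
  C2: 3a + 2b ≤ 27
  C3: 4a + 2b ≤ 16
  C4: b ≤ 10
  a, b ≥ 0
Each vertex is the intersection of two constraint boundaries that also satisfies all remaining constraints:
  a = 0 and b = 0 → (0, 0)
  4a + 2b = 16 and b = 0 → (4, 0)
  4a + 2b = 16 and a = 0 → (0, 8)

Evaluating z = -8a - 6b at each vertex:
  (0, 0): z = 0
  (4, 0): z = -32
  (0, 8): z = -48

The minimum is at (0, 8) with z = -48.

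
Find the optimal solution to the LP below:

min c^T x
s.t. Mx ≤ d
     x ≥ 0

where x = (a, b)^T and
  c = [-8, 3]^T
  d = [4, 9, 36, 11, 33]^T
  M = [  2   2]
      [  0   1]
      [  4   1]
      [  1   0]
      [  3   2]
a = 2, b = 0, z = -16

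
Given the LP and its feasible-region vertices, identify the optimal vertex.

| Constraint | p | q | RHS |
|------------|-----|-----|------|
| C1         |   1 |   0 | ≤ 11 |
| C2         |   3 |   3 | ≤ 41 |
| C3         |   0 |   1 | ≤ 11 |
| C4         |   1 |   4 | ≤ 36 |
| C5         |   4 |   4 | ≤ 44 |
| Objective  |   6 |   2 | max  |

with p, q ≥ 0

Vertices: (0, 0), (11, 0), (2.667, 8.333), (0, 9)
Evaluating z = 6p + 2q at each vertex:
  (0, 0): z = 0
  (11, 0): z = 66
  (2.667, 8.333): z = 32.67
  (0, 9): z = 18

The largest value is z = 66, attained at (11, 0).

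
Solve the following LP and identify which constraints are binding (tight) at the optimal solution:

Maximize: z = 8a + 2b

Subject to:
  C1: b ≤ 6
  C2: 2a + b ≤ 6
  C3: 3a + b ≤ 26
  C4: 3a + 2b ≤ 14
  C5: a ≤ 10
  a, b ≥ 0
Optimal: a = 3, b = 0
Binding: C2, b ≥ 0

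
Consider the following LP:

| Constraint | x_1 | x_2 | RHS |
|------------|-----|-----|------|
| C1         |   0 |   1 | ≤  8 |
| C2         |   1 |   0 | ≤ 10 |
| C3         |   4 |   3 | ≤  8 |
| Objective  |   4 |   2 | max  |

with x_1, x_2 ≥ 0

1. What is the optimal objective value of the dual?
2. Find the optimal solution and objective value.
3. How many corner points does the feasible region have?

1. 8 (by strong duality, equal to the primal optimum)
2. x_1 = 2, x_2 = 0, z = 8
3. 3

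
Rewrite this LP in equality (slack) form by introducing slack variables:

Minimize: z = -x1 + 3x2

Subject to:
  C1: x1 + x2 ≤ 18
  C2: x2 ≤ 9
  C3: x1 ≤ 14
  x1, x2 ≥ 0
min z = -x1 + 3x2

s.t.
  x1 + x2 + s1 = 18
  x2 + s2 = 9
  x1 + s3 = 14
  x1, x2, s1, s2, s3 ≥ 0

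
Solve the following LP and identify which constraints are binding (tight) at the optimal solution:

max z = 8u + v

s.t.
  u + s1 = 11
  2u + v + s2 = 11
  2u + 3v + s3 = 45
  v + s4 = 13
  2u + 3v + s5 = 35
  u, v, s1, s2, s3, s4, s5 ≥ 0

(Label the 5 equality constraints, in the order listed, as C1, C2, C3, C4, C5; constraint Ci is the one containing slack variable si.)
Optimal: u = 5.5, v = 0
Slack at optimum:
  C1: slack = 5.5
  C2: slack = 0 (binding)
  C3: slack = 34
  C4: slack = 13
  C5: slack = 24
  u ≥ 0: u = 5.5
  v ≥ 0: v = 0 (binding)
Binding constraints: C2, v ≥ 0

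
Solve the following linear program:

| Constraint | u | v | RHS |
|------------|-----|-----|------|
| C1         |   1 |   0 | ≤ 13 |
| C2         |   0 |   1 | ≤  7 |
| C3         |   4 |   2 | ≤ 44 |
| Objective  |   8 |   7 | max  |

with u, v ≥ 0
Each vertex is the intersection of two constraint boundaries that also satisfies all remaining constraints:
  u = 0 and v = 0 → (0, 0)
  4u + 2v = 44 and v = 0 → (11, 0)
  v = 7 and 4u + 2v = 44 → (7.5, 7)
  v = 7 and u = 0 → (0, 7)

Evaluating z = 8u + 7v at each vertex:
  (0, 0): z = 0
  (11, 0): z = 88
  (7.5, 7): z = 109
  (0, 7): z = 49

The maximum is at (7.5, 7) with z = 109.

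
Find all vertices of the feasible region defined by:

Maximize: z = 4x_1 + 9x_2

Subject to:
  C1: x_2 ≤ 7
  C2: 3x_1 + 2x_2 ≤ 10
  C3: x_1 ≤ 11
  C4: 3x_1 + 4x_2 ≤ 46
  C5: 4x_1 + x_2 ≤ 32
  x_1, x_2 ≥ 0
Each vertex is the intersection of two constraint boundaries that also satisfies all remaining constraints:
  x_1 = 0 and x_2 = 0 → (0, 0)
  3x_1 + 2x_2 = 10 and x_2 = 0 → (3.333, 0)
  3x_1 + 2x_2 = 10 and x_1 = 0 → (0, 5)

Vertices: (0, 0), (3.333, 0), (0, 5)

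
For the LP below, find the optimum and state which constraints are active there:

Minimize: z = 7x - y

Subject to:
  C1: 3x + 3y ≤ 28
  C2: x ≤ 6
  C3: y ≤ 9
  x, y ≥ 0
Optimal: x = 0, y = 9
Binding: C3, x ≥ 0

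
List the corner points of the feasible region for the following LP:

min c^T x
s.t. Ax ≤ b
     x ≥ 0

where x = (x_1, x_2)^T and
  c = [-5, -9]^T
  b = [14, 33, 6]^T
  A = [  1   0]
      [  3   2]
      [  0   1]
Each vertex is the intersection of two constraint boundaries that also satisfies all remaining constraints:
  x_1 = 0 and x_2 = 0 → (0, 0)
  3x_1 + 2x_2 = 33 and x_2 = 0 → (11, 0)
  3x_1 + 2x_2 = 33 and x_2 = 6 → (7, 6)
  x_2 = 6 and x_1 = 0 → (0, 6)

Vertices: (0, 0), (11, 0), (7, 6), (0, 6)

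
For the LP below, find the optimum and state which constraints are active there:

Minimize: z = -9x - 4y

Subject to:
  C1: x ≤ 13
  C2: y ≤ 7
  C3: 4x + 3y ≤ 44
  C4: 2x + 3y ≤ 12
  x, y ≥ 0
Optimal: x = 6, y = 0
Slack at optimum:
  C1: slack = 7
  C2: slack = 7
  C3: slack = 20
  C4: slack = 0 (binding)
  x ≥ 0: x = 6
  y ≥ 0: y = 0 (binding)
Binding constraints: C4, y ≥ 0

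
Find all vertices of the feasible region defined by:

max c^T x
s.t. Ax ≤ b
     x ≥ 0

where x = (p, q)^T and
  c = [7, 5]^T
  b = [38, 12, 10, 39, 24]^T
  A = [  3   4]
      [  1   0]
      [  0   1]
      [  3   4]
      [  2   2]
Each vertex is the intersection of two constraint boundaries that also satisfies all remaining constraints:
  p = 0 and q = 0 → (0, 0)
  p = 12 and 2p + 2q = 24 → (12, 0)
  3p + 4q = 38 and 2p + 2q = 24 → (10, 2)
  3p + 4q = 38 and p = 0 → (0, 9.5)

Vertices: (0, 0), (12, 0), (10, 2), (0, 9.5)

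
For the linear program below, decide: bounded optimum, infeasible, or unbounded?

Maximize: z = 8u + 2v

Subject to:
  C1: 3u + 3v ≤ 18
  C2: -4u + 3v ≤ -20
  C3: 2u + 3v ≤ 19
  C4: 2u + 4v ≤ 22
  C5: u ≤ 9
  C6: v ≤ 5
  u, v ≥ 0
The point (6, 0) satisfies every constraint, so the LP is feasible; the constraints give u ≤ 9 and v ≤ 5, which with u, v ≥ 0 keep the feasible region inside a bounded box. A feasible, bounded LP attains a finite optimum at a vertex.

Feasible with finite optimum z* = 48 at (6, 0).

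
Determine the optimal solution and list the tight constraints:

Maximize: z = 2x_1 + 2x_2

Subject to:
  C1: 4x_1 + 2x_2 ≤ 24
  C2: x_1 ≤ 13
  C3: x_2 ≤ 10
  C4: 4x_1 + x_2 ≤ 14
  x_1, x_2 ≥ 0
Optimal: x_1 = 1, x_2 = 10
Binding: C1, C3, C4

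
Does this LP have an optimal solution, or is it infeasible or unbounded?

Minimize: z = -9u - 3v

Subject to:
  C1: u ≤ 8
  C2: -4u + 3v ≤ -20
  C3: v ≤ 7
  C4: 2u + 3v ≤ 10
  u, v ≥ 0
The point (5, 0) satisfies every constraint, so the LP is feasible; the constraints give u ≤ 8 and v ≤ 7, which with u, v ≥ 0 keep the feasible region inside a bounded box. A feasible, bounded LP attains a finite optimum at a vertex.

Evaluating z = -9u - 3v at each vertex:
  (5, 0): z = -45

The LP has an optimal solution: (5, 0) with z = -45.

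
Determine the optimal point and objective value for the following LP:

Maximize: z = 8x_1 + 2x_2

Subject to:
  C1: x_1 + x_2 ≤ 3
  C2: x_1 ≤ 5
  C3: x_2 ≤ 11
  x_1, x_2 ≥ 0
x_1 = 3, x_2 = 0, z = 24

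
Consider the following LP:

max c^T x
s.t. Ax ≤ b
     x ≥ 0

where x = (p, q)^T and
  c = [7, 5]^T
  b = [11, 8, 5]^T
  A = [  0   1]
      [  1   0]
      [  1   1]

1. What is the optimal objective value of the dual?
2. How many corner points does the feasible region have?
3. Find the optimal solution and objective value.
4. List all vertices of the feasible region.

1. 35 (by strong duality, equal to the primal optimum)
2. 3
3. p = 5, q = 0, z = 35
4. (0, 0), (5, 0), (0, 5)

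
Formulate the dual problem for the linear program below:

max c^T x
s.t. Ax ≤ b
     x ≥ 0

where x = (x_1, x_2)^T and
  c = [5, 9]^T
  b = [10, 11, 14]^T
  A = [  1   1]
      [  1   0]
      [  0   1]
Minimize: z = 10y1 + 11y2 + 14y3

Subject to:
  C1: -y1 - y2 ≤ -5
  C2: -y1 - y3 ≤ -9
  y1, y2, y3 ≥ 0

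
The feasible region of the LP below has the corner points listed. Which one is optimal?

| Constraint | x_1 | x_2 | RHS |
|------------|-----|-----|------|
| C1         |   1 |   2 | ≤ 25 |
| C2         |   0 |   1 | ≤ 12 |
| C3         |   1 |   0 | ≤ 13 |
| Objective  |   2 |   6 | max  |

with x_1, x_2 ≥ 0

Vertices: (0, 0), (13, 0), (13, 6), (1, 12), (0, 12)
Evaluating z = 2x_1 + 6x_2 at each vertex:
  (0, 0): z = 0
  (13, 0): z = 26
  (13, 6): z = 62
  (1, 12): z = 74
  (0, 12): z = 72

The largest value is z = 74, attained at (1, 12).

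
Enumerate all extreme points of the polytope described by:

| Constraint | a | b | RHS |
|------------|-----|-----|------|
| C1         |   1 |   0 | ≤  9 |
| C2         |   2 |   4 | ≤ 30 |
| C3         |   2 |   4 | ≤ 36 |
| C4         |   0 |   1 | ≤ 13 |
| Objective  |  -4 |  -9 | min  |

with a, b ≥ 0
Each vertex is the intersection of two constraint boundaries that also satisfies all remaining constraints:
  a = 0 and b = 0 → (0, 0)
  a = 9 and b = 0 → (9, 0)
  a = 9 and 2a + 4b = 30 → (9, 3)
  2a + 4b = 30 and a = 0 → (0, 7.5)

Vertices: (0, 0), (9, 0), (9, 3), (0, 7.5)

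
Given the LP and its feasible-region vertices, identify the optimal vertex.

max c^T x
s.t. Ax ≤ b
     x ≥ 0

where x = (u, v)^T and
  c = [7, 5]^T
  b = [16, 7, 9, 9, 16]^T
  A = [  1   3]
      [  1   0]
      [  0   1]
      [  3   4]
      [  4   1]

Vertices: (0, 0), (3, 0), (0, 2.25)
Evaluating z = 7u + 5v at each vertex:
  (0, 0): z = 0
  (3, 0): z = 21
  (0, 2.25): z = 11.25

The largest value is z = 21, attained at (3, 0).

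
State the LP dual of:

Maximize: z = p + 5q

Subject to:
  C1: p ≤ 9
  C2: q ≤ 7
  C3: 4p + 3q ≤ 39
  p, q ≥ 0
Minimize: z = 9y1 + 7y2 + 39y3

Subject to:
  C1: -y1 - 4y3 ≤ -1
  C2: -y2 - 3y3 ≤ -5
  y1, y2, y3 ≥ 0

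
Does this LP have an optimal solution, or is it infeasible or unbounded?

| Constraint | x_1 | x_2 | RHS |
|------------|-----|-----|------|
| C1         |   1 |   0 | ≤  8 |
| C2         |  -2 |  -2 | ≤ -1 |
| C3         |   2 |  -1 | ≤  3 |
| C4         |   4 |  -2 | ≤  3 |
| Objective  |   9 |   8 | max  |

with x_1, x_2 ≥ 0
Feasible point: (0, 1) satisfies every constraint, so the LP is feasible.
Direction d = (0, 1): for each constraint row a, a·d ≤ 0 —
  (1)(0) + (0)(1) = 0 ≤ 0
  (-2)(0) + (-2)(1) = -2 ≤ 0
  (2)(0) + (-1)(1) = -1 ≤ 0
  (4)(0) + (-2)(1) = -2 ≤ 0
and d ≥ 0, so (0, 1) + t·d stays feasible for every t ≥ 0. Along this ray z = 9x_1 + 8x_2 changes by 8 per unit t, so z → +∞.

The LP is unbounded; z can be made arbitrarily large.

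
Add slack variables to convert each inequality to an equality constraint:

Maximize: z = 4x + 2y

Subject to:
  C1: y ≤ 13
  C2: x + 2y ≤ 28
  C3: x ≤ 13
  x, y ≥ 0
max z = 4x + 2y

s.t.
  y + s1 = 13
  x + 2y + s2 = 28
  x + s3 = 13
  x, y, s1, s2, s3 ≥ 0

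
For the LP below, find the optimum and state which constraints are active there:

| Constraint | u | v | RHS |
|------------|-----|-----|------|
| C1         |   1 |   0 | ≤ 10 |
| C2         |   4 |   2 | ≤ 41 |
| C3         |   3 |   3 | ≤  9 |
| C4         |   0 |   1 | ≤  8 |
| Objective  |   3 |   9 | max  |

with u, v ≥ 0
Optimal: u = 0, v = 3
Slack at optimum:
  C1: slack = 10
  C2: slack = 35
  C3: slack = 0 (binding)
  C4: slack = 5
  u ≥ 0: u = 0 (binding)
  v ≥ 0: v = 3
Binding constraints: C3, u ≥ 0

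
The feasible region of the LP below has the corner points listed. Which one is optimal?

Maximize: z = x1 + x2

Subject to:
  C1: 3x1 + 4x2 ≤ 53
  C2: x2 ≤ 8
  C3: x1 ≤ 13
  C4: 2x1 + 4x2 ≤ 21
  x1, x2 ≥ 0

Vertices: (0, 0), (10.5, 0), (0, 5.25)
Evaluating z = x1 + x2 at each vertex:
  (0, 0): z = 0
  (10.5, 0): z = 10.5
  (0, 5.25): z = 5.25

The largest value is z = 10.5, attained at (10.5, 0).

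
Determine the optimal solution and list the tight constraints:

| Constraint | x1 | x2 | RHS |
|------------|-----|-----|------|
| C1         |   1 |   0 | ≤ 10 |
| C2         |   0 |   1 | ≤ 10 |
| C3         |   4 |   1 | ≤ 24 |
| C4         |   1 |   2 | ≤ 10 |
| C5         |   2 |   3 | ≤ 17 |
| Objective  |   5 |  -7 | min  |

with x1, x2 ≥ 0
Optimal: x1 = 0, x2 = 5
Slack at optimum:
  C1: slack = 10
  C2: slack = 5
  C3: slack = 19
  C4: slack = 0 (binding)
  C5: slack = 2
  x1 ≥ 0: x1 = 0 (binding)
  x2 ≥ 0: x2 = 5
Binding constraints: C4, x1 ≥ 0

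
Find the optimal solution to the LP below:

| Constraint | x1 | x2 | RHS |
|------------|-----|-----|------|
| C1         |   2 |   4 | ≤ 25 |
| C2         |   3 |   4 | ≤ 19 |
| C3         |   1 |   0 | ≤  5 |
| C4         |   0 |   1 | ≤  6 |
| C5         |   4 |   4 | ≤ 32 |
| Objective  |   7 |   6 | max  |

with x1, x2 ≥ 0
x1 = 5, x2 = 1, z = 41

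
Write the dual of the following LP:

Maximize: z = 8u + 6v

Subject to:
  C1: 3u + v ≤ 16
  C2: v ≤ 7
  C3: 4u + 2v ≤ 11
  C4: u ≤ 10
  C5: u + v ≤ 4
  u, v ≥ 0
Minimize: z = 16y1 + 7y2 + 11y3 + 10y4 + 4y5

Subject to:
  C1: -3y1 - 4y3 - y4 - y5 ≤ -8
  C2: -y1 - y2 - 2y3 - y5 ≤ -6
  y1, y2, y3, y4, y5 ≥ 0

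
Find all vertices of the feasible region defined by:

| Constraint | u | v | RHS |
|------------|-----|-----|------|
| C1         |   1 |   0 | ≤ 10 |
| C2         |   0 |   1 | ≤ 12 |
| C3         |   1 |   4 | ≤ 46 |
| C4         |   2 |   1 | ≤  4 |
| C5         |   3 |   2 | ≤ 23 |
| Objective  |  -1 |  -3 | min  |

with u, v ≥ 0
Each vertex is the intersection of two constraint boundaries that also satisfies all remaining constraints:
  u = 0 and v = 0 → (0, 0)
  2u + v = 4 and v = 0 → (2, 0)
  2u + v = 4 and u = 0 → (0, 4)

Vertices: (0, 0), (2, 0), (0, 4)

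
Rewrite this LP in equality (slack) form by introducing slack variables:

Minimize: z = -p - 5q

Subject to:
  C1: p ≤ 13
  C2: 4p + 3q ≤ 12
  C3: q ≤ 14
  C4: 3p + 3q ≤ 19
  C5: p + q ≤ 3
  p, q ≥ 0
min z = -p - 5q

s.t.
  p + s1 = 13
  4p + 3q + s2 = 12
  q + s3 = 14
  3p + 3q + s4 = 19
  p + q + s5 = 3
  p, q, s1, s2, s3, s4, s5 ≥ 0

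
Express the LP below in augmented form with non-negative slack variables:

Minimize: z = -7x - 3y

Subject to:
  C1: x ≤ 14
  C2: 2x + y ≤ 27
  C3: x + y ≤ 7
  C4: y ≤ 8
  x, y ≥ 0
min z = -7x - 3y

s.t.
  x + s1 = 14
  2x + y + s2 = 27
  x + y + s3 = 7
  y + s4 = 8
  x, y, s1, s2, s3, s4 ≥ 0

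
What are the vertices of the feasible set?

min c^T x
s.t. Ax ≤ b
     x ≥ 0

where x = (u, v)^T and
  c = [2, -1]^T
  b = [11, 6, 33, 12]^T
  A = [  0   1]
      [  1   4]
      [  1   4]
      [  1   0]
Each vertex is the intersection of two constraint boundaries that also satisfies all remaining constraints:
  u = 0 and v = 0 → (0, 0)
  u + 4v = 6 and v = 0 → (6, 0)
  u + 4v = 6 and u = 0 → (0, 1.5)

Vertices: (0, 0), (6, 0), (0, 1.5)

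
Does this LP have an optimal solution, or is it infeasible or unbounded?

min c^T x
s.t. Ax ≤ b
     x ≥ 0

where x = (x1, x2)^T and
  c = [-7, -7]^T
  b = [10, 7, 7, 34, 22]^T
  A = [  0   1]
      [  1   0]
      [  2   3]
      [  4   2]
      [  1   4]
The point (3.5, 0) satisfies every constraint, so the LP is feasible; the constraints give x1 ≤ 7 and x2 ≤ 10, which with x1, x2 ≥ 0 keep the feasible region inside a bounded box. A feasible, bounded LP attains a finite optimum at a vertex.

Evaluating z = -7x1 - 7x2 at each vertex:
  (0, 0): z = 0
  (3.5, 0): z = -24.5
  (0, 2.333): z = -16.33

Feasible with finite optimum z* = -24.5 at (3.5, 0).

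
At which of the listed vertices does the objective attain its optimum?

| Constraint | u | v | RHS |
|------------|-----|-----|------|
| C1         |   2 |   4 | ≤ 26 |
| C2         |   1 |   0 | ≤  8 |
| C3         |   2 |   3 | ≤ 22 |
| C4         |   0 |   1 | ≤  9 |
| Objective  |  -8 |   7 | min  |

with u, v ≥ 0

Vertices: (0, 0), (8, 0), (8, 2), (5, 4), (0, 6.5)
Evaluating z = -8u + 7v at each vertex:
  (0, 0): z = 0
  (8, 0): z = -64
  (8, 2): z = -50
  (5, 4): z = -12
  (0, 6.5): z = 45.5

The smallest value is z = -64, attained at (8, 0).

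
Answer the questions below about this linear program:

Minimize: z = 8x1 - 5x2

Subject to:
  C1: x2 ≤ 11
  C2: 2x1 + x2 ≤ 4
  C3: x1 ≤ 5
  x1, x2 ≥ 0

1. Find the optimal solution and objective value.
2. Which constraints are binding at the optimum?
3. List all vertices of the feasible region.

1. x1 = 0, x2 = 4, z = -20
2. C2, x1 ≥ 0
3. (0, 0), (2, 0), (0, 4)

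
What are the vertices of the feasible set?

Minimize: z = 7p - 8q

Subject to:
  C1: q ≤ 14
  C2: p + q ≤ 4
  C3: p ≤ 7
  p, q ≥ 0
Each vertex is the intersection of two constraint boundaries that also satisfies all remaining constraints:
  p = 0 and q = 0 → (0, 0)
  p + q = 4 and q = 0 → (4, 0)
  p + q = 4 and p = 0 → (0, 4)

Vertices: (0, 0), (4, 0), (0, 4)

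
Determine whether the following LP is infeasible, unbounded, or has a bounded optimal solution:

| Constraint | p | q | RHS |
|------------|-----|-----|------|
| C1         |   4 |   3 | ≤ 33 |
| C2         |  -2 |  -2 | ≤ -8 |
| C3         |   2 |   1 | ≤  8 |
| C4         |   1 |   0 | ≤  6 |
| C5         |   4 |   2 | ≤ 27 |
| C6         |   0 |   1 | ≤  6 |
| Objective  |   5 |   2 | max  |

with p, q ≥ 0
The point (4, 0) satisfies every constraint, so the LP is feasible; the constraints give p ≤ 6 and q ≤ 6, which with p, q ≥ 0 keep the feasible region inside a bounded box. A feasible, bounded LP attains a finite optimum at a vertex.

Evaluating z = 5p + 2q at each vertex:
  (4, 0): z = 20
  (1, 6): z = 17
  (0, 6): z = 12
  (0, 4): z = 8

Feasible with finite optimum z* = 20 at (4, 0).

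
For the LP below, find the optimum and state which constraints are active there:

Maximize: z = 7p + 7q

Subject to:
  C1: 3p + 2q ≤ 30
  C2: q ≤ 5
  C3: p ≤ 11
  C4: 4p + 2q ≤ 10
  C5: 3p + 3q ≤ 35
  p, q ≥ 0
Optimal: p = 0, q = 5
Binding: C2, C4, p ≥ 0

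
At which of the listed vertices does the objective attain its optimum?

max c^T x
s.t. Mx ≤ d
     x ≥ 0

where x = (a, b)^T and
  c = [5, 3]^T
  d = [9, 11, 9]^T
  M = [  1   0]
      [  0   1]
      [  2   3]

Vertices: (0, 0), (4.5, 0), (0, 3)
(4.5, 0) with z = 22.5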